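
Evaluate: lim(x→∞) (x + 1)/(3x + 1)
This is an ∞/∞ indeterminate form.

Apply L'Hôpital's rule: differentiate numerator and denominator separately.
  f(x) = x + 1   ⇒   f'(x) = 1
  g(x) = 3·x + 1   ⇒   g'(x) = 3
  lim(x→∞) f'(x)/g'(x) = lim(x→∞) (1)/(3)
  = 1/3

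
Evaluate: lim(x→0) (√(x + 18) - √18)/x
This is a standard limit.

Factor or rationalize the expression:
  lim(x→0) (√(x + 18) - √18)/x = sqrt(2)/12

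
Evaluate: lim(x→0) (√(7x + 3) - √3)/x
This is a standard limit.

Factor or rationalize the expression:
  lim(x→0) (√(7x + 3) - √3)/x = 7·sqrt(3)/6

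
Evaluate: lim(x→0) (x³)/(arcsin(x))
This is a 0/0 indeterminate form.

Apply L'Hôpital's rule: differentiate numerator and denominator separately.
  f(x) = x^3   ⇒   f'(x) = 3·x^2
  g(x) = asin(x)   ⇒   g'(x) = 1/sqrt(1 - x^2)
  lim(x→0) f'(x)/g'(x) = lim(x→0) (3·x^2)/(1/sqrt(1 - x^2))
  = 0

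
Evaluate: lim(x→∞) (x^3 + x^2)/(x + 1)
This is an ∞/∞ indeterminate form.

Apply L'Hôpital's rule: differentiate numerator and denominator separately.
  f(x) = x^3 + x^2   ⇒   f'(x) = 3·x^2 + 2·x
  g(x) = x + 1   ⇒   g'(x) = 1
  lim(x→∞) f'(x)/g'(x) = lim(x→∞) (3·x^2 + 2·x)/(1)
  = ∞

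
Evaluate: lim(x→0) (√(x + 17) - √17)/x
This is a standard limit.

Factor or rationalize the expression:
  lim(x→0) (√(x + 17) - √17)/x = sqrt(17)/34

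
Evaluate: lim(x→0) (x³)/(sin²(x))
This is a 0/0 indeterminate form.

Apply L'Hôpital's rule: differentiate numerator and denominator separately.
  f(x) = x^3   ⇒   f'(x) = 3·x^2
  g(x) = sin(x)^2   ⇒   g'(x) = 2·sin(x)·cos(x)
  lim(x→0) f'(x)/g'(x) = lim(x→0) (3·x^2)/(2·sin(x)·cos(x))
  = 0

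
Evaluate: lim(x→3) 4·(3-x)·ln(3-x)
This is a 0·∞ indeterminate form.

Rewrite 0·∞ as a quotient (0/0 or ∞/∞ form), then apply L'Hôpital's rule:
  lim(x→3) 4·(3-x)·ln(3-x) = 0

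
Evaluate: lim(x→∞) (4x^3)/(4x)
This is an ∞/∞ indeterminate form.

Apply L'Hôpital's rule: differentiate numerator and denominator separately.
  f(x) = 4·x^3   ⇒   f'(x) = 12·x^2
  g(x) = 4·x   ⇒   g'(x) = 4
  lim(x→∞) f'(x)/g'(x) = lim(x→∞) (12·x^2)/(4)
  = ∞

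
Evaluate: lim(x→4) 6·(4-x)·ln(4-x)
This is a 0·∞ indeterminate form.

Rewrite 0·∞ as a quotient (0/0 or ∞/∞ form), then apply L'Hôpital's rule:
  lim(x→4) 6·(4-x)·ln(4-x) = 0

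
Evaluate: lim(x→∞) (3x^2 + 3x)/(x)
This is an ∞/∞ indeterminate form.

Apply L'Hôpital's rule: differentiate numerator and denominator separately.
  f(x) = 3·x^2 + 3·x   ⇒   f'(x) = 6·x + 3
  g(x) = x   ⇒   g'(x) = 1
  lim(x→∞) f'(x)/g'(x) = lim(x→∞) (6·x + 3)/(1)
  = ∞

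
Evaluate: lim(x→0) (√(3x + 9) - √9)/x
This is a standard limit.

Factor or rationalize the expression:
  lim(x→0) (√(3x + 9) - √9)/x = 1/2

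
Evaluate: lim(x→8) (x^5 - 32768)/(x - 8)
This is a standard limit.

Factor or rationalize the expression:
  lim(x→8) (x^5 - 32768)/(x - 8) = 20480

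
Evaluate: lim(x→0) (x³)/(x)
This is a 0/0 indeterminate form.

Apply L'Hôpital's rule: differentiate numerator and denominator separately.
  f(x) = x^3   ⇒   f'(x) = 3·x^2
  g(x) = x   ⇒   g'(x) = 1
  lim(x→0) f'(x)/g'(x) = lim(x→0) (3·x^2)/(1)
  = 0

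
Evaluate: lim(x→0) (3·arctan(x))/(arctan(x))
This is a 0/0 indeterminate form.

Apply L'Hôpital's rule: differentiate numerator and denominator separately.
  f(x) = 3·atan(x)   ⇒   f'(x) = 3/(x^2 + 1)
  g(x) = atan(x)   ⇒   g'(x) = 1/(x^2 + 1)
  lim(x→0) f'(x)/g'(x) = lim(x→0) (3/(x^2 + 1))/(1/(x^2 + 1))
  = 3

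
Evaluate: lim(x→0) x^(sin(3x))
This is an exponential indeterminate form.

For exponential indeterminate forms, take the natural log:
  Let L = lim(x→0) x^(sin(3x))
  Then ln(L) = lim(x→0) [exponent × ln(base)]
  Evaluate using L'Hôpital or standard limits, then exponentiate.
  L = 1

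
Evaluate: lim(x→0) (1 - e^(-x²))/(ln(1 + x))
This is a 0/0 indeterminate form.

Apply L'Hôpital's rule: differentiate numerator and denominator separately.
  f(x) = 1 - e^(-x^2)   ⇒   f'(x) = 2·x·e^(-x^2)
  g(x) = ln(x + 1)   ⇒   g'(x) = 1/(x + 1)
  lim(x→0) f'(x)/g'(x) = lim(x→0) (2·x·e^(-x^2))/(1/(x + 1))
  = 0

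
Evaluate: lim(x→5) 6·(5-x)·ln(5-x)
This is a 0·∞ indeterminate form.

Rewrite 0·∞ as a quotient (0/0 or ∞/∞ form), then apply L'Hôpital's rule:
  lim(x→5) 6·(5-x)·ln(5-x) = 0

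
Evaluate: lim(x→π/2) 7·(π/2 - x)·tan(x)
This is a 0·∞ indeterminate form.

Rewrite 0·∞ as a quotient (0/0 or ∞/∞ form), then apply L'Hôpital's rule:
  lim(x→π/2) 7·(π/2 - x)·tan(x) = 7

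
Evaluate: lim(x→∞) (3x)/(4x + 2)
This is an ∞/∞ indeterminate form.

Apply L'Hôpital's rule: differentiate numerator and denominator separately.
  f(x) = 3·x   ⇒   f'(x) = 3
  g(x) = 4·x + 2   ⇒   g'(x) = 4
  lim(x→∞) f'(x)/g'(x) = lim(x→∞) (3)/(4)
  = 3/4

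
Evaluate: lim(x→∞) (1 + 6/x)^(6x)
This is an exponential indeterminate form.

For exponential indeterminate forms, take the natural log:
  Let L = lim(x→∞) (1 + 6/x)^(6x)
  Then ln(L) = lim(x→∞) [exponent × ln(base)]
  Evaluate using L'Hôpital or standard limits, then exponentiate.
  L = e^(36)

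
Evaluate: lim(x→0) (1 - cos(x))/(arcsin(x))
This is a 0/0 indeterminate form.

Apply L'Hôpital's rule: differentiate numerator and denominator separately.
  f(x) = 1 - cos(x)   ⇒   f'(x) = sin(x)
  g(x) = asin(x)   ⇒   g'(x) = 1/sqrt(1 - x^2)
  lim(x→0) f'(x)/g'(x) = lim(x→0) (sin(x))/(1/sqrt(1 - x^2))
  = 0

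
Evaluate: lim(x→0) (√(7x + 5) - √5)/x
This is a standard limit.

Factor or rationalize the expression:
  lim(x→0) (√(7x + 5) - √5)/x = 7·sqrt(5)/10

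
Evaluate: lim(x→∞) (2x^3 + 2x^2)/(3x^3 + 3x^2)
This is an ∞/∞ indeterminate form.

Apply L'Hôpital's rule: differentiate numerator and denominator separately.
  f(x) = 2·x^3 + 2·x^2   ⇒   f'(x) = 6·x^2 + 4·x
  g(x) = 3·x^3 + 3·x^2   ⇒   g'(x) = 9·x^2 + 6·x
  lim(x→∞) f'(x)/g'(x) = lim(x→∞) (6·x^2 + 4·x)/(9·x^2 + 6·x)
  = 2/3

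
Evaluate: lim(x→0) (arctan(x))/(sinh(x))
This is a 0/0 indeterminate form.

Apply L'Hôpital's rule: differentiate numerator and denominator separately.
  f(x) = atan(x)   ⇒   f'(x) = 1/(x^2 + 1)
  g(x) = sinh(x)   ⇒   g'(x) = cosh(x)
  lim(x→0) f'(x)/g'(x) = lim(x→0) (1/(x^2 + 1))/(cosh(x))
  = 1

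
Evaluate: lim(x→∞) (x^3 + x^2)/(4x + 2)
This is an ∞/∞ indeterminate form.

Apply L'Hôpital's rule: differentiate numerator and denominator separately.
  f(x) = x^3 + x^2   ⇒   f'(x) = 3·x^2 + 2·x
  g(x) = 4·x + 2   ⇒   g'(x) = 4
  lim(x→∞) f'(x)/g'(x) = lim(x→∞) (3·x^2 + 2·x)/(4)
  = ∞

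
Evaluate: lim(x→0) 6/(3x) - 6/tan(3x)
This is an ∞-∞ indeterminate form.

Combine fractions or rationalize to convert ∞-∞ to 0/0 form:
  lim(x→0) 6/(3x) - 6/tan(3x) = 0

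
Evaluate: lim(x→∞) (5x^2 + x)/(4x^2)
This is an ∞/∞ indeterminate form.

Apply L'Hôpital's rule: differentiate numerator and denominator separately.
  f(x) = 5·x^2 + x   ⇒   f'(x) = 10·x + 1
  g(x) = 4·x^2   ⇒   g'(x) = 8·x
  lim(x→∞) f'(x)/g'(x) = lim(x→∞) (10·x + 1)/(8·x)
  = 5/4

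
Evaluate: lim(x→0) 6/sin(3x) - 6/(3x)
This is an ∞-∞ indeterminate form.

Combine fractions or rationalize to convert ∞-∞ to 0/0 form:
  lim(x→0) 6/sin(3x) - 6/(3x) = 0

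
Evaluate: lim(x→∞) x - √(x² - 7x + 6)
This is an ∞-∞ indeterminate form.

Combine fractions or rationalize to convert ∞-∞ to 0/0 form:
  lim(x→∞) x - √(x² - 7x + 6) = 7/2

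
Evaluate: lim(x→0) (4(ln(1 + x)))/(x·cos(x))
This is a 0/0 indeterminate form.

Apply L'Hôpital's rule: differentiate numerator and denominator separately.
  f(x) = 4·ln(x + 1)   ⇒   f'(x) = 4/(x + 1)
  g(x) = x·cos(x)   ⇒   g'(x) = -x·sin(x) + cos(x)
  lim(x→0) f'(x)/g'(x) = lim(x→0) (4/(x + 1))/(-x·sin(x) + cos(x))
  = 4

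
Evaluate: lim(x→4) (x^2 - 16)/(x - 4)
This is a standard limit.

Factor or rationalize the expression:
  lim(x→4) (x^2 - 16)/(x - 4) = 8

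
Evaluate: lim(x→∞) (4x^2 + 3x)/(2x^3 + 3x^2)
This is an ∞/∞ indeterminate form.

Apply L'Hôpital's rule: differentiate numerator and denominator separately.
  f(x) = 4·x^2 + 3·x   ⇒   f'(x) = 8·x + 3
  g(x) = 2·x^3 + 3·x^2   ⇒   g'(x) = 6·x^2 + 6·x
  lim(x→∞) f'(x)/g'(x) = lim(x→∞) (8·x + 3)/(6·x^2 + 6·x)
  = 0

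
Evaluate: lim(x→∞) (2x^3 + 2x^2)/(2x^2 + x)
This is an ∞/∞ indeterminate form.

Apply L'Hôpital's rule: differentiate numerator and denominator separately.
  f(x) = 2·x^3 + 2·x^2   ⇒   f'(x) = 6·x^2 + 4·x
  g(x) = 2·x^2 + x   ⇒   g'(x) = 4·x + 1
  lim(x→∞) f'(x)/g'(x) = lim(x→∞) (6·x^2 + 4·x)/(4·x + 1)
  = ∞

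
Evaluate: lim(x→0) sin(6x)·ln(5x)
This is a 0·∞ indeterminate form.

Rewrite 0·∞ as a quotient (0/0 or ∞/∞ form), then apply L'Hôpital's rule:
  lim(x→0) sin(6x)·ln(5x) = 0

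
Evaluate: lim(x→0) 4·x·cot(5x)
This is a 0·∞ indeterminate form.

Rewrite 0·∞ as a quotient (0/0 or ∞/∞ form), then apply L'Hôpital's rule:
  lim(x→0) 4·x·cot(5x) = 4/5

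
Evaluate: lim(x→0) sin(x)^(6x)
This is an exponential indeterminate form.

For exponential indeterminate forms, take the natural log:
  Let L = lim(x→0) sin(x)^(6x)
  Then ln(L) = lim(x→0) [exponent × ln(base)]
  Evaluate using L'Hôpital or standard limits, then exponentiate.
  L = 1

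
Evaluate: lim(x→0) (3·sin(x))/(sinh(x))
This is a 0/0 indeterminate form.

Apply L'Hôpital's rule: differentiate numerator and denominator separately.
  f(x) = 3·sin(x)   ⇒   f'(x) = 3·cos(x)
  g(x) = sinh(x)   ⇒   g'(x) = cosh(x)
  lim(x→0) f'(x)/g'(x) = lim(x→0) (3·cos(x))/(cosh(x))
  = 3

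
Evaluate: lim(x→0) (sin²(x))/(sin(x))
This is a 0/0 indeterminate form.

Apply L'Hôpital's rule: differentiate numerator and denominator separately.
  f(x) = sin(x)^2   ⇒   f'(x) = 2·sin(x)·cos(x)
  g(x) = sin(x)   ⇒   g'(x) = cos(x)
  lim(x→0) f'(x)/g'(x) = lim(x→0) (2·sin(x)·cos(x))/(cos(x))
  = 0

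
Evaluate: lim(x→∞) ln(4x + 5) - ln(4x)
This is an ∞-∞ indeterminate form.

Combine fractions or rationalize to convert ∞-∞ to 0/0 form:
  lim(x→∞) ln(4x + 5) - ln(4x) = 0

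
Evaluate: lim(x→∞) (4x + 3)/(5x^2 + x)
This is an ∞/∞ indeterminate form.

Apply L'Hôpital's rule: differentiate numerator and denominator separately.
  f(x) = 4·x + 3   ⇒   f'(x) = 4
  g(x) = 5·x^2 + x   ⇒   g'(x) = 10·x + 1
  lim(x→∞) f'(x)/g'(x) = lim(x→∞) (4)/(10·x + 1)
  = 0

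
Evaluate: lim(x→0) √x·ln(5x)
This is a 0·∞ indeterminate form.

Rewrite 0·∞ as a quotient (0/0 or ∞/∞ form), then apply L'Hôpital's rule:
  lim(x→0) √x·ln(5x) = 0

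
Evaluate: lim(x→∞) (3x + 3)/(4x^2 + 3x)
This is an ∞/∞ indeterminate form.

Apply L'Hôpital's rule: differentiate numerator and denominator separately.
  f(x) = 3·x + 3   ⇒   f'(x) = 3
  g(x) = 4·x^2 + 3·x   ⇒   g'(x) = 8·x + 3
  lim(x→∞) f'(x)/g'(x) = lim(x→∞) (3)/(8·x + 3)
  = 0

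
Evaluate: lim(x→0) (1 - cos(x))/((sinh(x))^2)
This is a 0/0 indeterminate form.

Apply L'Hôpital's rule: differentiate numerator and denominator separately.
  f(x) = 1 - cos(x)   ⇒   f'(x) = sin(x)
  g(x) = sinh(x)^2   ⇒   g'(x) = 2·sinh(x)·cosh(x)
  lim(x→0) f'(x)/g'(x) = lim(x→0) (sin(x))/(2·sinh(x)·cosh(x))
  = 1/2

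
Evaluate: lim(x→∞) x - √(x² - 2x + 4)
This is an ∞-∞ indeterminate form.

Combine fractions or rationalize to convert ∞-∞ to 0/0 form:
  lim(x→∞) x - √(x² - 2x + 4) = 1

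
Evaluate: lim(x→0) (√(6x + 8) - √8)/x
This is a standard limit.

Factor or rationalize the expression:
  lim(x→0) (√(6x + 8) - √8)/x = 3·sqrt(2)/4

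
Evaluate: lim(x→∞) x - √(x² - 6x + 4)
This is an ∞-∞ indeterminate form.

Combine fractions or rationalize to convert ∞-∞ to 0/0 form:
  lim(x→∞) x - √(x² - 6x + 4) = 3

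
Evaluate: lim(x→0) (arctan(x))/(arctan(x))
This is a 0/0 indeterminate form.

Apply L'Hôpital's rule: differentiate numerator and denominator separately.
  f(x) = atan(x)   ⇒   f'(x) = 1/(x^2 + 1)
  g(x) = atan(x)   ⇒   g'(x) = 1/(x^2 + 1)
  lim(x→0) f'(x)/g'(x) = lim(x→0) (1/(x^2 + 1))/(1/(x^2 + 1))
  = 1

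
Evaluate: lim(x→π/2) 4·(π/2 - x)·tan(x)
This is a 0·∞ indeterminate form.

Rewrite 0·∞ as a quotient (0/0 or ∞/∞ form), then apply L'Hôpital's rule:
  lim(x→π/2) 4·(π/2 - x)·tan(x) = 4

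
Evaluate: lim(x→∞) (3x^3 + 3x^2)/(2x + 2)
This is an ∞/∞ indeterminate form.

Apply L'Hôpital's rule: differentiate numerator and denominator separately.
  f(x) = 3·x^3 + 3·x^2   ⇒   f'(x) = 9·x^2 + 6·x
  g(x) = 2·x + 2   ⇒   g'(x) = 2
  lim(x→∞) f'(x)/g'(x) = lim(x→∞) (9·x^2 + 6·x)/(2)
  = ∞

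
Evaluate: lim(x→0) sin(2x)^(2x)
This is an exponential indeterminate form.

For exponential indeterminate forms, take the natural log:
  Let L = lim(x→0) sin(2x)^(2x)
  Then ln(L) = lim(x→0) [exponent × ln(base)]
  Evaluate using L'Hôpital or standard limits, then exponentiate.
  L = 1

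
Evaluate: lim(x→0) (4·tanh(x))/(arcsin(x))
This is a 0/0 indeterminate form.

Apply L'Hôpital's rule: differentiate numerator and denominator separately.
  f(x) = 4·tanh(x)   ⇒   f'(x) = 4 - 4·tanh(x)^2
  g(x) = asin(x)   ⇒   g'(x) = 1/sqrt(1 - x^2)
  lim(x→0) f'(x)/g'(x) = lim(x→0) (4 - 4·tanh(x)^2)/(1/sqrt(1 - x^2))
  = 4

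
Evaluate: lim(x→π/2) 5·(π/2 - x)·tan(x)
This is a 0·∞ indeterminate form.

Rewrite 0·∞ as a quotient (0/0 or ∞/∞ form), then apply L'Hôpital's rule:
  lim(x→π/2) 5·(π/2 - x)·tan(x) = 5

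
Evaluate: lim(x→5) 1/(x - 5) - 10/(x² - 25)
This is an ∞-∞ indeterminate form.

Combine fractions or rationalize to convert ∞-∞ to 0/0 form:
  lim(x→5) 1/(x - 5) - 10/(x² - 25) = 1/10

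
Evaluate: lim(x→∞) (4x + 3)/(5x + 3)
This is an ∞/∞ indeterminate form.

Apply L'Hôpital's rule: differentiate numerator and denominator separately.
  f(x) = 4·x + 3   ⇒   f'(x) = 4
  g(x) = 5·x + 3   ⇒   g'(x) = 5
  lim(x→∞) f'(x)/g'(x) = lim(x→∞) (4)/(5)
  = 4/5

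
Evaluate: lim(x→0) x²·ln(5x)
This is a 0·∞ indeterminate form.

Rewrite 0·∞ as a quotient (0/0 or ∞/∞ form), then apply L'Hôpital's rule:
  lim(x→0) x²·ln(5x) = 0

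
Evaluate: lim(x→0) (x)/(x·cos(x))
This is a 0/0 indeterminate form.

Apply L'Hôpital's rule: differentiate numerator and denominator separately.
  f(x) = x   ⇒   f'(x) = 1
  g(x) = x·cos(x)   ⇒   g'(x) = -x·sin(x) + cos(x)
  lim(x→0) f'(x)/g'(x) = lim(x→0) (1)/(-x·sin(x) + cos(x))
  = 1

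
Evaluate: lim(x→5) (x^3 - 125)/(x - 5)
This is a standard limit.

Factor or rationalize the expression:
  lim(x→5) (x^3 - 125)/(x - 5) = 75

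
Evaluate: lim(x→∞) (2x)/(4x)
This is an ∞/∞ indeterminate form.

Apply L'Hôpital's rule: differentiate numerator and denominator separately.
  f(x) = 2·x   ⇒   f'(x) = 2
  g(x) = 4·x   ⇒   g'(x) = 4
  lim(x→∞) f'(x)/g'(x) = lim(x→∞) (2)/(4)
  = 1/2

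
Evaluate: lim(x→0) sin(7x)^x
This is an exponential indeterminate form.

For exponential indeterminate forms, take the natural log:
  Let L = lim(x→0) sin(7x)^x
  Then ln(L) = lim(x→0) [exponent × ln(base)]
  Evaluate using L'Hôpital or standard limits, then exponentiate.
  L = 1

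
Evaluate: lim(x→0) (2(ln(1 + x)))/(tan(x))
This is a 0/0 indeterminate form.

Apply L'Hôpital's rule: differentiate numerator and denominator separately.
  f(x) = 2·ln(x + 1)   ⇒   f'(x) = 2/(x + 1)
  g(x) = tan(x)   ⇒   g'(x) = tan(x)^2 + 1
  lim(x→0) f'(x)/g'(x) = lim(x→0) (2/(x + 1))/(tan(x)^2 + 1)
  = 2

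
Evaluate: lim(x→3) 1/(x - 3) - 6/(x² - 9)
This is an ∞-∞ indeterminate form.

Combine fractions or rationalize to convert ∞-∞ to 0/0 form:
  lim(x→3) 1/(x - 3) - 6/(x² - 9) = 1/6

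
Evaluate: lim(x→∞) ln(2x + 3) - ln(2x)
This is an ∞-∞ indeterminate form.

Combine fractions or rationalize to convert ∞-∞ to 0/0 form:
  lim(x→∞) ln(2x + 3) - ln(2x) = 0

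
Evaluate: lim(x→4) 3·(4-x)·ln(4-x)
This is a 0·∞ indeterminate form.

Rewrite 0·∞ as a quotient (0/0 or ∞/∞ form), then apply L'Hôpital's rule:
  lim(x→4) 3·(4-x)·ln(4-x) = 0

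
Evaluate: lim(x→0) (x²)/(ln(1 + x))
This is a 0/0 indeterminate form.

Apply L'Hôpital's rule: differentiate numerator and denominator separately.
  f(x) = x^2   ⇒   f'(x) = 2·x
  g(x) = ln(x + 1)   ⇒   g'(x) = 1/(x + 1)
  lim(x→0) f'(x)/g'(x) = lim(x→0) (2·x)/(1/(x + 1))
  = 0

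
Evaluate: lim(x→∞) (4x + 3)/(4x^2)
This is an ∞/∞ indeterminate form.

Apply L'Hôpital's rule: differentiate numerator and denominator separately.
  f(x) = 4·x + 3   ⇒   f'(x) = 4
  g(x) = 4·x^2   ⇒   g'(x) = 8·x
  lim(x→∞) f'(x)/g'(x) = lim(x→∞) (4)/(8·x)
  = 0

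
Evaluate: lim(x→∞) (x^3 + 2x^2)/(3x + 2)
This is an ∞/∞ indeterminate form.

Apply L'Hôpital's rule: differentiate numerator and denominator separately.
  f(x) = x^3 + 2·x^2   ⇒   f'(x) = 3·x^2 + 4·x
  g(x) = 3·x + 2   ⇒   g'(x) = 3
  lim(x→∞) f'(x)/g'(x) = lim(x→∞) (3·x^2 + 4·x)/(3)
  = ∞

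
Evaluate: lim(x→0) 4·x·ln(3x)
This is a 0·∞ indeterminate form.

Rewrite 0·∞ as a quotient (0/0 or ∞/∞ form), then apply L'Hôpital's rule:
  lim(x→0) 4·x·ln(3x) = 0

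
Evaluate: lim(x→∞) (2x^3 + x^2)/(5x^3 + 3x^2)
This is an ∞/∞ indeterminate form.

Apply L'Hôpital's rule: differentiate numerator and denominator separately.
  f(x) = 2·x^3 + x^2   ⇒   f'(x) = 6·x^2 + 2·x
  g(x) = 5·x^3 + 3·x^2   ⇒   g'(x) = 15·x^2 + 6·x
  lim(x→∞) f'(x)/g'(x) = lim(x→∞) (6·x^2 + 2·x)/(15·x^2 + 6·x)
  = 2/5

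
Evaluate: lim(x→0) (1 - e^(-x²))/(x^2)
This is a 0/0 indeterminate form.

Apply L'Hôpital's rule: differentiate numerator and denominator separately.
  f(x) = 1 - e^(-x^2)   ⇒   f'(x) = 2·x·e^(-x^2)
  g(x) = x^2   ⇒   g'(x) = 2·x
  lim(x→0) f'(x)/g'(x) = lim(x→0) (2·x·e^(-x^2))/(2·x)
  = 1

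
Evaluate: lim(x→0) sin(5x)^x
This is an exponential indeterminate form.

For exponential indeterminate forms, take the natural log:
  Let L = lim(x→0) sin(5x)^x
  Then ln(L) = lim(x→0) [exponent × ln(base)]
  Evaluate using L'Hôpital or standard limits, then exponentiate.
  L = 1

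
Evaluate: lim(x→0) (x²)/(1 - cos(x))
This is a 0/0 indeterminate form.

Apply L'Hôpital's rule: differentiate numerator and denominator separately.
  f(x) = x^2   ⇒   f'(x) = 2·x
  g(x) = 1 - cos(x)   ⇒   g'(x) = sin(x)
  lim(x→0) f'(x)/g'(x) = lim(x→0) (2·x)/(sin(x))
  = 2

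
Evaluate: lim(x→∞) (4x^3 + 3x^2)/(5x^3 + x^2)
This is an ∞/∞ indeterminate form.

Apply L'Hôpital's rule: differentiate numerator and denominator separately.
  f(x) = 4·x^3 + 3·x^2   ⇒   f'(x) = 12·x^2 + 6·x
  g(x) = 5·x^3 + x^2   ⇒   g'(x) = 15·x^2 + 2·x
  lim(x→∞) f'(x)/g'(x) = lim(x→∞) (12·x^2 + 6·x)/(15·x^2 + 2·x)
  = 4/5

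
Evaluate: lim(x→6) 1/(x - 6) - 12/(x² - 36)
This is an ∞-∞ indeterminate form.

Combine fractions or rationalize to convert ∞-∞ to 0/0 form:
  lim(x→6) 1/(x - 6) - 12/(x² - 36) = 1/12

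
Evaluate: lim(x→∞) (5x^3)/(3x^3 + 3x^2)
This is an ∞/∞ indeterminate form.

Apply L'Hôpital's rule: differentiate numerator and denominator separately.
  f(x) = 5·x^3   ⇒   f'(x) = 15·x^2
  g(x) = 3·x^3 + 3·x^2   ⇒   g'(x) = 9·x^2 + 6·x
  lim(x→∞) f'(x)/g'(x) = lim(x→∞) (15·x^2)/(9·x^2 + 6·x)
  = 5/3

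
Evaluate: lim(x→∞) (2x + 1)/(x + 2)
This is an ∞/∞ indeterminate form.

Apply L'Hôpital's rule: differentiate numerator and denominator separately.
  f(x) = 2·x + 1   ⇒   f'(x) = 2
  g(x) = x + 2   ⇒   g'(x) = 1
  lim(x→∞) f'(x)/g'(x) = lim(x→∞) (2)/(1)
  = 2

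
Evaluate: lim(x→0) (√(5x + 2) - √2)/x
This is a standard limit.

Factor or rationalize the expression:
  lim(x→0) (√(5x + 2) - √2)/x = 5·sqrt(2)/4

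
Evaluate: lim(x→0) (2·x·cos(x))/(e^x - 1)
This is a 0/0 indeterminate form.

Apply L'Hôpital's rule: differentiate numerator and denominator separately.
  f(x) = 2·x·cos(x)   ⇒   f'(x) = -2·x·sin(x) + 2·cos(x)
  g(x) = e^(x) - 1   ⇒   g'(x) = e^(x)
  lim(x→0) f'(x)/g'(x) = lim(x→0) (-2·x·sin(x) + 2·cos(x))/(e^(x))
  = 2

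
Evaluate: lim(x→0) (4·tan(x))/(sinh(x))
This is a 0/0 indeterminate form.

Apply L'Hôpital's rule: differentiate numerator and denominator separately.
  f(x) = 4·tan(x)   ⇒   f'(x) = 4·tan(x)^2 + 4
  g(x) = sinh(x)   ⇒   g'(x) = cosh(x)
  lim(x→0) f'(x)/g'(x) = lim(x→0) (4·tan(x)^2 + 4)/(cosh(x))
  = 4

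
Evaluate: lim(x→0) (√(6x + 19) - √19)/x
This is a standard limit.

Factor or rationalize the expression:
  lim(x→0) (√(6x + 19) - √19)/x = 3·sqrt(19)/19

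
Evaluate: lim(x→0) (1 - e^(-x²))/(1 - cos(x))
This is a 0/0 indeterminate form.

Apply L'Hôpital's rule: differentiate numerator and denominator separately.
  f(x) = 1 - e^(-x^2)   ⇒   f'(x) = 2·x·e^(-x^2)
  g(x) = 1 - cos(x)   ⇒   g'(x) = sin(x)
  lim(x→0) f'(x)/g'(x) = lim(x→0) (2·x·e^(-x^2))/(sin(x))
  = 2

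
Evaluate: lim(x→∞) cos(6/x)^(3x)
This is an exponential indeterminate form.

For exponential indeterminate forms, take the natural log:
  Let L = lim(x→∞) cos(6/x)^(3x)
  Then ln(L) = lim(x→∞) [exponent × ln(base)]
  Evaluate using L'Hôpital or standard limits, then exponentiate.
  L = 1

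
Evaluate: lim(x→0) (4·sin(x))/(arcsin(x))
This is a 0/0 indeterminate form.

Apply L'Hôpital's rule: differentiate numerator and denominator separately.
  f(x) = 4·sin(x)   ⇒   f'(x) = 4·cos(x)
  g(x) = asin(x)   ⇒   g'(x) = 1/sqrt(1 - x^2)
  lim(x→0) f'(x)/g'(x) = lim(x→0) (4·cos(x))/(1/sqrt(1 - x^2))
  = 4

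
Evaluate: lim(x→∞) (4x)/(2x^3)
This is an ∞/∞ indeterminate form.

Apply L'Hôpital's rule: differentiate numerator and denominator separately.
  f(x) = 4·x   ⇒   f'(x) = 4
  g(x) = 2·x^3   ⇒   g'(x) = 6·x^2
  lim(x→∞) f'(x)/g'(x) = lim(x→∞) (4)/(6·x^2)
  = 0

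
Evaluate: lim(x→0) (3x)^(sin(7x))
This is an exponential indeterminate form.

For exponential indeterminate forms, take the natural log:
  Let L = lim(x→0) (3x)^(sin(7x))
  Then ln(L) = lim(x→0) [exponent × ln(base)]
  Evaluate using L'Hôpital or standard limits, then exponentiate.
  L = 1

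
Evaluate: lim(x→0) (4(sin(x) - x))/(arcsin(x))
This is a 0/0 indeterminate form.

Apply L'Hôpital's rule: differentiate numerator and denominator separately.
  f(x) = -4·x + 4·sin(x)   ⇒   f'(x) = 4·cos(x) - 4
  g(x) = asin(x)   ⇒   g'(x) = 1/sqrt(1 - x^2)
  lim(x→0) f'(x)/g'(x) = lim(x→0) (4·cos(x) - 4)/(1/sqrt(1 - x^2))
  = 0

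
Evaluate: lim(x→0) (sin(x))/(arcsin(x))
This is a 0/0 indeterminate form.

Apply L'Hôpital's rule: differentiate numerator and denominator separately.
  f(x) = sin(x)   ⇒   f'(x) = cos(x)
  g(x) = asin(x)   ⇒   g'(x) = 1/sqrt(1 - x^2)
  lim(x→0) f'(x)/g'(x) = lim(x→0) (cos(x))/(1/sqrt(1 - x^2))
  = 1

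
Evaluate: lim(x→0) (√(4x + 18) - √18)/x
This is a standard limit.

Factor or rationalize the expression:
  lim(x→0) (√(4x + 18) - √18)/x = sqrt(2)/3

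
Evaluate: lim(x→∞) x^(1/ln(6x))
This is an exponential indeterminate form.

For exponential indeterminate forms, take the natural log:
  Let L = lim(x→∞) x^(1/ln(6x))
  Then ln(L) = lim(x→∞) [exponent × ln(base)]
  Evaluate using L'Hôpital or standard limits, then exponentiate.
  L = e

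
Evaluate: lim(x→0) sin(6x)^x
This is an exponential indeterminate form.

For exponential indeterminate forms, take the natural log:
  Let L = lim(x→0) sin(6x)^x
  Then ln(L) = lim(x→0) [exponent × ln(base)]
  Evaluate using L'Hôpital or standard limits, then exponentiate.
  L = 1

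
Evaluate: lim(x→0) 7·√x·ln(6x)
This is a 0·∞ indeterminate form.

Rewrite 0·∞ as a quotient (0/0 or ∞/∞ form), then apply L'Hôpital's rule:
  lim(x→0) 7·√x·ln(6x) = 0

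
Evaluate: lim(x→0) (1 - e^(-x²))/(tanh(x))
This is a 0/0 indeterminate form.

Apply L'Hôpital's rule: differentiate numerator and denominator separately.
  f(x) = 1 - e^(-x^2)   ⇒   f'(x) = 2·x·e^(-x^2)
  g(x) = tanh(x)   ⇒   g'(x) = 1 - tanh(x)^2
  lim(x→0) f'(x)/g'(x) = lim(x→0) (2·x·e^(-x^2))/(1 - tanh(x)^2)
  = 0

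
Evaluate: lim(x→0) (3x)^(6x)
This is an exponential indeterminate form.

For exponential indeterminate forms, take the natural log:
  Let L = lim(x→0) (3x)^(6x)
  Then ln(L) = lim(x→0) [exponent × ln(base)]
  Evaluate using L'Hôpital or standard limits, then exponentiate.
  L = 1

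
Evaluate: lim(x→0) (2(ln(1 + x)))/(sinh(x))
This is a 0/0 indeterminate form.

Apply L'Hôpital's rule: differentiate numerator and denominator separately.
  f(x) = 2·ln(x + 1)   ⇒   f'(x) = 2/(x + 1)
  g(x) = sinh(x)   ⇒   g'(x) = cosh(x)
  lim(x→0) f'(x)/g'(x) = lim(x→0) (2/(x + 1))/(cosh(x))
  = 2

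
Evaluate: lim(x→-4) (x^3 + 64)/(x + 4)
This is a standard limit.

Factor or rationalize the expression:
  lim(x→-4) (x^3 + 64)/(x + 4) = 48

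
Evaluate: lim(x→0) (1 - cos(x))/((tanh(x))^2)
This is a 0/0 indeterminate form.

Apply L'Hôpital's rule: differentiate numerator and denominator separately.
  f(x) = 1 - cos(x)   ⇒   f'(x) = sin(x)
  g(x) = tanh(x)^2   ⇒   g'(x) = (2 - 2·tanh(x)^2)·tanh(x)
  lim(x→0) f'(x)/g'(x) = lim(x→0) (sin(x))/((2 - 2·tanh(x)^2)·tanh(x))
  = 1/2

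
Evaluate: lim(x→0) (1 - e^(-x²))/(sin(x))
This is a 0/0 indeterminate form.

Apply L'Hôpital's rule: differentiate numerator and denominator separately.
  f(x) = 1 - e^(-x^2)   ⇒   f'(x) = 2·x·e^(-x^2)
  g(x) = sin(x)   ⇒   g'(x) = cos(x)
  lim(x→0) f'(x)/g'(x) = lim(x→0) (2·x·e^(-x^2))/(cos(x))
  = 0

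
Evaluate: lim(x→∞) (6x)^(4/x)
This is an exponential indeterminate form.

For exponential indeterminate forms, take the natural log:
  Let L = lim(x→∞) (6x)^(4/x)
  Then ln(L) = lim(x→∞) [exponent × ln(base)]
  Evaluate using L'Hôpital or standard limits, then exponentiate.
  L = 1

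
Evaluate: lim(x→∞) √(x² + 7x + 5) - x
This is an ∞-∞ indeterminate form.

Combine fractions or rationalize to convert ∞-∞ to 0/0 form:
  lim(x→∞) √(x² + 7x + 5) - x = 7/2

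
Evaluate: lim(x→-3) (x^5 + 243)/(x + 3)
This is a standard limit.

Factor or rationalize the expression:
  lim(x→-3) (x^5 + 243)/(x + 3) = 405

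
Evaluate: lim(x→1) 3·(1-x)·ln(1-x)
This is a 0·∞ indeterminate form.

Rewrite 0·∞ as a quotient (0/0 or ∞/∞ form), then apply L'Hôpital's rule:
  lim(x→1) 3·(1-x)·ln(1-x) = 0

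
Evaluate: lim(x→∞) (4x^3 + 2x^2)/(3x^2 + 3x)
This is an ∞/∞ indeterminate form.

Apply L'Hôpital's rule: differentiate numerator and denominator separately.
  f(x) = 4·x^3 + 2·x^2   ⇒   f'(x) = 12·x^2 + 4·x
  g(x) = 3·x^2 + 3·x   ⇒   g'(x) = 6·x + 3
  lim(x→∞) f'(x)/g'(x) = lim(x→∞) (12·x^2 + 4·x)/(6·x + 3)
  = ∞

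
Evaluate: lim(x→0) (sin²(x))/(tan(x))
This is a 0/0 indeterminate form.

Apply L'Hôpital's rule: differentiate numerator and denominator separately.
  f(x) = sin(x)^2   ⇒   f'(x) = 2·sin(x)·cos(x)
  g(x) = tan(x)   ⇒   g'(x) = tan(x)^2 + 1
  lim(x→0) f'(x)/g'(x) = lim(x→0) (2·sin(x)·cos(x))/(tan(x)^2 + 1)
  = 0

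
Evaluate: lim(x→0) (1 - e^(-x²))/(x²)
This is a 0/0 indeterminate form.

Apply L'Hôpital's rule: differentiate numerator and denominator separately.
  f(x) = 1 - e^(-x^2)   ⇒   f'(x) = 2·x·e^(-x^2)
  g(x) = x^2   ⇒   g'(x) = 2·x
  lim(x→0) f'(x)/g'(x) = lim(x→0) (2·x·e^(-x^2))/(2·x)
  = 1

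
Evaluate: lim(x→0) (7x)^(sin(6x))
This is an exponential indeterminate form.

For exponential indeterminate forms, take the natural log:
  Let L = lim(x→0) (7x)^(sin(6x))
  Then ln(L) = lim(x→0) [exponent × ln(base)]
  Evaluate using L'Hôpital or standard limits, then exponentiate.
  L = 1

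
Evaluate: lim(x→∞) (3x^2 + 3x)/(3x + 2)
This is an ∞/∞ indeterminate form.

Apply L'Hôpital's rule: differentiate numerator and denominator separately.
  f(x) = 3·x^2 + 3·x   ⇒   f'(x) = 6·x + 3
  g(x) = 3·x + 2   ⇒   g'(x) = 3
  lim(x→∞) f'(x)/g'(x) = lim(x→∞) (6·x + 3)/(3)
  = ∞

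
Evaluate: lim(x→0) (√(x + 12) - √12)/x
This is a standard limit.

Factor or rationalize the expression:
  lim(x→0) (√(x + 12) - √12)/x = sqrt(3)/12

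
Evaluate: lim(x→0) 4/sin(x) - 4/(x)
This is an ∞-∞ indeterminate form.

Combine fractions or rationalize to convert ∞-∞ to 0/0 form:
  lim(x→0) 4/sin(x) - 4/(x) = 0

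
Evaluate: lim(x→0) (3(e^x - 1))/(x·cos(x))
This is a 0/0 indeterminate form.

Apply L'Hôpital's rule: differentiate numerator and denominator separately.
  f(x) = 3·e^(x) - 3   ⇒   f'(x) = 3·e^(x)
  g(x) = x·cos(x)   ⇒   g'(x) = -x·sin(x) + cos(x)
  lim(x→0) f'(x)/g'(x) = lim(x→0) (3·e^(x))/(-x·sin(x) + cos(x))
  = 3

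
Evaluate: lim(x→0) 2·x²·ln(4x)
This is a 0·∞ indeterminate form.

Rewrite 0·∞ as a quotient (0/0 or ∞/∞ form), then apply L'Hôpital's rule:
  lim(x→0) 2·x²·ln(4x) = 0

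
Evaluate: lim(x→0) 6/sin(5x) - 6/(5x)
This is an ∞-∞ indeterminate form.

Combine fractions or rationalize to convert ∞-∞ to 0/0 form:
  lim(x→0) 6/sin(5x) - 6/(5x) = 0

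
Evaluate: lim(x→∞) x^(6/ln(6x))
This is an exponential indeterminate form.

For exponential indeterminate forms, take the natural log:
  Let L = lim(x→∞) x^(6/ln(6x))
  Then ln(L) = lim(x→∞) [exponent × ln(base)]
  Evaluate using L'Hôpital or standard limits, then exponentiate.
  L = e^(6)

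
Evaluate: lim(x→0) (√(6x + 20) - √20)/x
This is a standard limit.

Factor or rationalize the expression:
  lim(x→0) (√(6x + 20) - √20)/x = 3·sqrt(5)/10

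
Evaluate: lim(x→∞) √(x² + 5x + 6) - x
This is an ∞-∞ indeterminate form.

Combine fractions or rationalize to convert ∞-∞ to 0/0 form:
  lim(x→∞) √(x² + 5x + 6) - x = 5/2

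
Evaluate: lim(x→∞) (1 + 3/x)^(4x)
This is an exponential indeterminate form.

For exponential indeterminate forms, take the natural log:
  Let L = lim(x→∞) (1 + 3/x)^(4x)
  Then ln(L) = lim(x→∞) [exponent × ln(base)]
  Evaluate using L'Hôpital or standard limits, then exponentiate.
  L = e^(12)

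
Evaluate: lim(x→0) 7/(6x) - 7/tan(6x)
This is an ∞-∞ indeterminate form.

Combine fractions or rationalize to convert ∞-∞ to 0/0 form:
  lim(x→0) 7/(6x) - 7/tan(6x) = 0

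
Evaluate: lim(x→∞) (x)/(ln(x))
This is an ∞/∞ indeterminate form.

Apply L'Hôpital's rule: differentiate numerator and denominator separately.
  f(x) = x   ⇒   f'(x) = 1
  g(x) = ln(x)   ⇒   g'(x) = 1/x
  lim(x→∞) f'(x)/g'(x) = lim(x→∞) (1)/(1/x)
  = ∞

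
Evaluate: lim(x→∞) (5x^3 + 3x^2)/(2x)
This is an ∞/∞ indeterminate form.

Apply L'Hôpital's rule: differentiate numerator and denominator separately.
  f(x) = 5·x^3 + 3·x^2   ⇒   f'(x) = 15·x^2 + 6·x
  g(x) = 2·x   ⇒   g'(x) = 2
  lim(x→∞) f'(x)/g'(x) = lim(x→∞) (15·x^2 + 6·x)/(2)
  = ∞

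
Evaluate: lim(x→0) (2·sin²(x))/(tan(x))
This is a 0/0 indeterminate form.

Apply L'Hôpital's rule: differentiate numerator and denominator separately.
  f(x) = 2·sin(x)^2   ⇒   f'(x) = 4·sin(x)·cos(x)
  g(x) = tan(x)   ⇒   g'(x) = tan(x)^2 + 1
  lim(x→0) f'(x)/g'(x) = lim(x→0) (4·sin(x)·cos(x))/(tan(x)^2 + 1)
  = 0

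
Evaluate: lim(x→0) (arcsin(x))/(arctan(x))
This is a 0/0 indeterminate form.

Apply L'Hôpital's rule: differentiate numerator and denominator separately.
  f(x) = asin(x)   ⇒   f'(x) = 1/sqrt(1 - x^2)
  g(x) = atan(x)   ⇒   g'(x) = 1/(x^2 + 1)
  lim(x→0) f'(x)/g'(x) = lim(x→0) (1/sqrt(1 - x^2))/(1/(x^2 + 1))
  = 1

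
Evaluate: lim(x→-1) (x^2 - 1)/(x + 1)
This is a standard limit.

Factor or rationalize the expression:
  lim(x→-1) (x^2 - 1)/(x + 1) = -2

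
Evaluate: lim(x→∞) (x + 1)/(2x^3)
This is an ∞/∞ indeterminate form.

Apply L'Hôpital's rule: differentiate numerator and denominator separately.
  f(x) = x + 1   ⇒   f'(x) = 1
  g(x) = 2·x^3   ⇒   g'(x) = 6·x^2
  lim(x→∞) f'(x)/g'(x) = lim(x→∞) (1)/(6·x^2)
  = 0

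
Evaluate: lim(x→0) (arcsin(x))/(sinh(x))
This is a 0/0 indeterminate form.

Apply L'Hôpital's rule: differentiate numerator and denominator separately.
  f(x) = asin(x)   ⇒   f'(x) = 1/sqrt(1 - x^2)
  g(x) = sinh(x)   ⇒   g'(x) = cosh(x)
  lim(x→0) f'(x)/g'(x) = lim(x→0) (1/sqrt(1 - x^2))/(cosh(x))
  = 1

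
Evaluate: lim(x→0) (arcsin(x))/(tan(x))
This is a 0/0 indeterminate form.

Apply L'Hôpital's rule: differentiate numerator and denominator separately.
  f(x) = asin(x)   ⇒   f'(x) = 1/sqrt(1 - x^2)
  g(x) = tan(x)   ⇒   g'(x) = tan(x)^2 + 1
  lim(x→0) f'(x)/g'(x) = lim(x→0) (1/sqrt(1 - x^2))/(tan(x)^2 + 1)
  = 1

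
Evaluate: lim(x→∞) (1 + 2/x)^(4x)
This is an exponential indeterminate form.

For exponential indeterminate forms, take the natural log:
  Let L = lim(x→∞) (1 + 2/x)^(4x)
  Then ln(L) = lim(x→∞) [exponent × ln(base)]
  Evaluate using L'Hôpital or standard limits, then exponentiate.
  L = e^(8)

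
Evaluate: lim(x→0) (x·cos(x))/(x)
This is a 0/0 indeterminate form.

Apply L'Hôpital's rule: differentiate numerator and denominator separately.
  f(x) = x·cos(x)   ⇒   f'(x) = -x·sin(x) + cos(x)
  g(x) = x   ⇒   g'(x) = 1
  lim(x→0) f'(x)/g'(x) = lim(x→0) (-x·sin(x) + cos(x))/(1)
  = 1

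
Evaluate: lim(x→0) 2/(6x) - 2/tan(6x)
This is an ∞-∞ indeterminate form.

Combine fractions or rationalize to convert ∞-∞ to 0/0 form:
  lim(x→0) 2/(6x) - 2/tan(6x) = 0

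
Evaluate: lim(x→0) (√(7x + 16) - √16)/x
This is a standard limit.

Factor or rationalize the expression:
  lim(x→0) (√(7x + 16) - √16)/x = 7/8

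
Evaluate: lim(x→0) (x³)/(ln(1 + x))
This is a 0/0 indeterminate form.

Apply L'Hôpital's rule: differentiate numerator and denominator separately.
  f(x) = x^3   ⇒   f'(x) = 3·x^2
  g(x) = ln(x + 1)   ⇒   g'(x) = 1/(x + 1)
  lim(x→0) f'(x)/g'(x) = lim(x→0) (3·x^2)/(1/(x + 1))
  = 0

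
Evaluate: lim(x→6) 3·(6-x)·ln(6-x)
This is a 0·∞ indeterminate form.

Rewrite 0·∞ as a quotient (0/0 or ∞/∞ form), then apply L'Hôpital's rule:
  lim(x→6) 3·(6-x)·ln(6-x) = 0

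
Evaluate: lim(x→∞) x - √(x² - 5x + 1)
This is an ∞-∞ indeterminate form.

Combine fractions or rationalize to convert ∞-∞ to 0/0 form:
  lim(x→∞) x - √(x² - 5x + 1) = 5/2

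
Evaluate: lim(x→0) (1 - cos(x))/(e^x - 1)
This is a 0/0 indeterminate form.

Apply L'Hôpital's rule: differentiate numerator and denominator separately.
  f(x) = 1 - cos(x)   ⇒   f'(x) = sin(x)
  g(x) = e^(x) - 1   ⇒   g'(x) = e^(x)
  lim(x→0) f'(x)/g'(x) = lim(x→0) (sin(x))/(e^(x))
  = 0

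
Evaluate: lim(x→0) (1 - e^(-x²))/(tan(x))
This is a 0/0 indeterminate form.

Apply L'Hôpital's rule: differentiate numerator and denominator separately.
  f(x) = 1 - e^(-x^2)   ⇒   f'(x) = 2·x·e^(-x^2)
  g(x) = tan(x)   ⇒   g'(x) = tan(x)^2 + 1
  lim(x→0) f'(x)/g'(x) = lim(x→0) (2·x·e^(-x^2))/(tan(x)^2 + 1)
  = 0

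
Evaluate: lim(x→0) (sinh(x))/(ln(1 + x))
This is a 0/0 indeterminate form.

Apply L'Hôpital's rule: differentiate numerator and denominator separately.
  f(x) = sinh(x)   ⇒   f'(x) = cosh(x)
  g(x) = ln(x + 1)   ⇒   g'(x) = 1/(x + 1)
  lim(x→0) f'(x)/g'(x) = lim(x→0) (cosh(x))/(1/(x + 1))
  = 1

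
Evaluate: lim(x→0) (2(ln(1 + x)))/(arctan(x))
This is a 0/0 indeterminate form.

Apply L'Hôpital's rule: differentiate numerator and denominator separately.
  f(x) = 2·ln(x + 1)   ⇒   f'(x) = 2/(x + 1)
  g(x) = atan(x)   ⇒   g'(x) = 1/(x^2 + 1)
  lim(x→0) f'(x)/g'(x) = lim(x→0) (2/(x + 1))/(1/(x^2 + 1))
  = 2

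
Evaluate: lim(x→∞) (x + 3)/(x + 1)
This is an ∞/∞ indeterminate form.

Apply L'Hôpital's rule: differentiate numerator and denominator separately.
  f(x) = x + 3   ⇒   f'(x) = 1
  g(x) = x + 1   ⇒   g'(x) = 1
  lim(x→∞) f'(x)/g'(x) = lim(x→∞) (1)/(1)
  = 1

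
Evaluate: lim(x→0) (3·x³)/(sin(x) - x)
This is a 0/0 indeterminate form.

Apply L'Hôpital's rule: differentiate numerator and denominator separately.
  f(x) = 3·x^3   ⇒   f'(x) = 9·x^2
  g(x) = -x + sin(x)   ⇒   g'(x) = cos(x) - 1
  lim(x→0) f'(x)/g'(x) = lim(x→0) (9·x^2)/(cos(x) - 1)
  = -18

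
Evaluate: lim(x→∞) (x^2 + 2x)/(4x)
This is an ∞/∞ indeterminate form.

Apply L'Hôpital's rule: differentiate numerator and denominator separately.
  f(x) = x^2 + 2·x   ⇒   f'(x) = 2·x + 2
  g(x) = 4·x   ⇒   g'(x) = 4
  lim(x→∞) f'(x)/g'(x) = lim(x→∞) (2·x + 2)/(4)
  = ∞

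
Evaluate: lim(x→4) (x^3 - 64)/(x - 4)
This is a standard limit.

Factor or rationalize the expression:
  lim(x→4) (x^3 - 64)/(x - 4) = 48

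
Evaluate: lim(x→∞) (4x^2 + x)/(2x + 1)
This is an ∞/∞ indeterminate form.

Apply L'Hôpital's rule: differentiate numerator and denominator separately.
  f(x) = 4·x^2 + x   ⇒   f'(x) = 8·x + 1
  g(x) = 2·x + 1   ⇒   g'(x) = 2
  lim(x→∞) f'(x)/g'(x) = lim(x→∞) (8·x + 1)/(2)
  = ∞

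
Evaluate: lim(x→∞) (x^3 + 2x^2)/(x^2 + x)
This is an ∞/∞ indeterminate form.

Apply L'Hôpital's rule: differentiate numerator and denominator separately.
  f(x) = x^3 + 2·x^2   ⇒   f'(x) = 3·x^2 + 4·x
  g(x) = x^2 + x   ⇒   g'(x) = 2·x + 1
  lim(x→∞) f'(x)/g'(x) = lim(x→∞) (3·x^2 + 4·x)/(2·x + 1)
  = ∞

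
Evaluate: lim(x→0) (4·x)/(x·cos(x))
This is a 0/0 indeterminate form.

Apply L'Hôpital's rule: differentiate numerator and denominator separately.
  f(x) = 4·x   ⇒   f'(x) = 4
  g(x) = x·cos(x)   ⇒   g'(x) = -x·sin(x) + cos(x)
  lim(x→0) f'(x)/g'(x) = lim(x→0) (4)/(-x·sin(x) + cos(x))
  = 4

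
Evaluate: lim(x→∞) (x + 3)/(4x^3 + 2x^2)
This is an ∞/∞ indeterminate form.

Apply L'Hôpital's rule: differentiate numerator and denominator separately.
  f(x) = x + 3   ⇒   f'(x) = 1
  g(x) = 4·x^3 + 2·x^2   ⇒   g'(x) = 12·x^2 + 4·x
  lim(x→∞) f'(x)/g'(x) = lim(x→∞) (1)/(12·x^2 + 4·x)
  = 0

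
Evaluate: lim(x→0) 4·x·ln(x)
This is a 0·∞ indeterminate form.

Rewrite 0·∞ as a quotient (0/0 or ∞/∞ form), then apply L'Hôpital's rule:
  lim(x→0) 4·x·ln(x) = 0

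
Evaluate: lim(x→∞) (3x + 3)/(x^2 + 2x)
This is an ∞/∞ indeterminate form.

Apply L'Hôpital's rule: differentiate numerator and denominator separately.
  f(x) = 3·x + 3   ⇒   f'(x) = 3
  g(x) = x^2 + 2·x   ⇒   g'(x) = 2·x + 2
  lim(x→∞) f'(x)/g'(x) = lim(x→∞) (3)/(2·x + 2)
  = 0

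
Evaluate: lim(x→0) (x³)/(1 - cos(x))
This is a 0/0 indeterminate form.

Apply L'Hôpital's rule: differentiate numerator and denominator separately.
  f(x) = x^3   ⇒   f'(x) = 3·x^2
  g(x) = 1 - cos(x)   ⇒   g'(x) = sin(x)
  lim(x→0) f'(x)/g'(x) = lim(x→0) (3·x^2)/(sin(x))
  = 0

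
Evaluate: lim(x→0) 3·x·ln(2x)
This is a 0·∞ indeterminate form.

Rewrite 0·∞ as a quotient (0/0 or ∞/∞ form), then apply L'Hôpital's rule:
  lim(x→0) 3·x·ln(2x) = 0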